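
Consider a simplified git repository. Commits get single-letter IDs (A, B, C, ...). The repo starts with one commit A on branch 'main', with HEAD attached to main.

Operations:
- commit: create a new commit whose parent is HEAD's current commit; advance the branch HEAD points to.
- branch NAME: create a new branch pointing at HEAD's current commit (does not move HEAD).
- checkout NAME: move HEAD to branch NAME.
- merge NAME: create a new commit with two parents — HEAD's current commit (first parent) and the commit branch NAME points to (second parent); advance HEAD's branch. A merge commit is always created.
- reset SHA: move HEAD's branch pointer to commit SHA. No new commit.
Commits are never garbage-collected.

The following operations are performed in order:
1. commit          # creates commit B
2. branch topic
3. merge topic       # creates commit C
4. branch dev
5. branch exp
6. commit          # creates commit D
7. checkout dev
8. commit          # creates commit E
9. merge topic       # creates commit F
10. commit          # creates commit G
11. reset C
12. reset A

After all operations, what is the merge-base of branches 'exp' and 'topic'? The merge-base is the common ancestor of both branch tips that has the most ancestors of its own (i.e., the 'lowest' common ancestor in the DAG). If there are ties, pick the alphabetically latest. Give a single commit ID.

After op 1 (commit): HEAD=main@B [main=B]
After op 2 (branch): HEAD=main@B [main=B topic=B]
After op 3 (merge): HEAD=main@C [main=C topic=B]
After op 4 (branch): HEAD=main@C [dev=C main=C topic=B]
After op 5 (branch): HEAD=main@C [dev=C exp=C main=C topic=B]
After op 6 (commit): HEAD=main@D [dev=C exp=C main=D topic=B]
After op 7 (checkout): HEAD=dev@C [dev=C exp=C main=D topic=B]
After op 8 (commit): HEAD=dev@E [dev=E exp=C main=D topic=B]
After op 9 (merge): HEAD=dev@F [dev=F exp=C main=D topic=B]
After op 10 (commit): HEAD=dev@G [dev=G exp=C main=D topic=B]
After op 11 (reset): HEAD=dev@C [dev=C exp=C main=D topic=B]
After op 12 (reset): HEAD=dev@A [dev=A exp=C main=D topic=B]
ancestors(exp=C): ['A', 'B', 'C']
ancestors(topic=B): ['A', 'B']
common: ['A', 'B']

Answer: B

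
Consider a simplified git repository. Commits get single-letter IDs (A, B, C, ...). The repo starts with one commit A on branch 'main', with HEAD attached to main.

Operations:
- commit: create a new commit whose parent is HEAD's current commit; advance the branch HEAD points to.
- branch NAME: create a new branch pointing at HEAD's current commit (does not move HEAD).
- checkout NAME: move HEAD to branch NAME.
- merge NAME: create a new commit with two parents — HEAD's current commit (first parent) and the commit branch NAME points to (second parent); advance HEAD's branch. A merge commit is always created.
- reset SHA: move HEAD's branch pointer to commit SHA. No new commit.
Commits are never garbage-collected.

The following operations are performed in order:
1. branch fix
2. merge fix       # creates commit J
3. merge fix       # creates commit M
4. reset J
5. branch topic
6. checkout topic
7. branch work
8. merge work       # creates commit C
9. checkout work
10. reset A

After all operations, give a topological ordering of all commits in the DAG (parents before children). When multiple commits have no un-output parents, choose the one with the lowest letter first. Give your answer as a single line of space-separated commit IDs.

After op 1 (branch): HEAD=main@A [fix=A main=A]
After op 2 (merge): HEAD=main@J [fix=A main=J]
After op 3 (merge): HEAD=main@M [fix=A main=M]
After op 4 (reset): HEAD=main@J [fix=A main=J]
After op 5 (branch): HEAD=main@J [fix=A main=J topic=J]
After op 6 (checkout): HEAD=topic@J [fix=A main=J topic=J]
After op 7 (branch): HEAD=topic@J [fix=A main=J topic=J work=J]
After op 8 (merge): HEAD=topic@C [fix=A main=J topic=C work=J]
After op 9 (checkout): HEAD=work@J [fix=A main=J topic=C work=J]
After op 10 (reset): HEAD=work@A [fix=A main=J topic=C work=A]
commit A: parents=[]
commit C: parents=['J', 'J']
commit J: parents=['A', 'A']
commit M: parents=['J', 'A']

Answer: A J C M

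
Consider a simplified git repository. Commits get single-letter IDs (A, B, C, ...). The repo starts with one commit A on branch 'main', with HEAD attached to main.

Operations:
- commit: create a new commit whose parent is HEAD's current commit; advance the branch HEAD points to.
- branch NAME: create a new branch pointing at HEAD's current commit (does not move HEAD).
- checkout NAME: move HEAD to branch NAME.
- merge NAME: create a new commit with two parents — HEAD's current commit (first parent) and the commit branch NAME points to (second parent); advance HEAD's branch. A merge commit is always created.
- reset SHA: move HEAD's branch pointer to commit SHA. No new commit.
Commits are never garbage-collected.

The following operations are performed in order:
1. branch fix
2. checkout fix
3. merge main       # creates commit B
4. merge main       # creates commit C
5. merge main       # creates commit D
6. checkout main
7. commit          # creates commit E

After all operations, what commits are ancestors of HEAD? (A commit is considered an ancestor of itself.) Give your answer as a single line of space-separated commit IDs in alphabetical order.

Answer: A E

Derivation:
After op 1 (branch): HEAD=main@A [fix=A main=A]
After op 2 (checkout): HEAD=fix@A [fix=A main=A]
After op 3 (merge): HEAD=fix@B [fix=B main=A]
After op 4 (merge): HEAD=fix@C [fix=C main=A]
After op 5 (merge): HEAD=fix@D [fix=D main=A]
After op 6 (checkout): HEAD=main@A [fix=D main=A]
After op 7 (commit): HEAD=main@E [fix=D main=E]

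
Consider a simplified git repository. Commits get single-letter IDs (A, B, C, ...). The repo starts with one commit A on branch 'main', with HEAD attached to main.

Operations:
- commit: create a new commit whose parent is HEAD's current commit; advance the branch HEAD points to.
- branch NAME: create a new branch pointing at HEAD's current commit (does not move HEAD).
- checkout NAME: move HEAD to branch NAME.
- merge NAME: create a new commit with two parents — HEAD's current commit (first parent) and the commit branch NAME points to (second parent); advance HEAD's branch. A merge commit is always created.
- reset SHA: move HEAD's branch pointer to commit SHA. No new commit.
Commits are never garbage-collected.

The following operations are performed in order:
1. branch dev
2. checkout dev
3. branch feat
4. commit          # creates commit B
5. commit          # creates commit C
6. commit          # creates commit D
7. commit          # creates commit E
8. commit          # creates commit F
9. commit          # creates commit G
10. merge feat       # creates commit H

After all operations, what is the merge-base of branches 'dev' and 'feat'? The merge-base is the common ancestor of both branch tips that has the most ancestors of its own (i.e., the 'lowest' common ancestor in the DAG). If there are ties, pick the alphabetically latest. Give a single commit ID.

Answer: A

Derivation:
After op 1 (branch): HEAD=main@A [dev=A main=A]
After op 2 (checkout): HEAD=dev@A [dev=A main=A]
After op 3 (branch): HEAD=dev@A [dev=A feat=A main=A]
After op 4 (commit): HEAD=dev@B [dev=B feat=A main=A]
After op 5 (commit): HEAD=dev@C [dev=C feat=A main=A]
After op 6 (commit): HEAD=dev@D [dev=D feat=A main=A]
After op 7 (commit): HEAD=dev@E [dev=E feat=A main=A]
After op 8 (commit): HEAD=dev@F [dev=F feat=A main=A]
After op 9 (commit): HEAD=dev@G [dev=G feat=A main=A]
After op 10 (merge): HEAD=dev@H [dev=H feat=A main=A]
ancestors(dev=H): ['A', 'B', 'C', 'D', 'E', 'F', 'G', 'H']
ancestors(feat=A): ['A']
common: ['A']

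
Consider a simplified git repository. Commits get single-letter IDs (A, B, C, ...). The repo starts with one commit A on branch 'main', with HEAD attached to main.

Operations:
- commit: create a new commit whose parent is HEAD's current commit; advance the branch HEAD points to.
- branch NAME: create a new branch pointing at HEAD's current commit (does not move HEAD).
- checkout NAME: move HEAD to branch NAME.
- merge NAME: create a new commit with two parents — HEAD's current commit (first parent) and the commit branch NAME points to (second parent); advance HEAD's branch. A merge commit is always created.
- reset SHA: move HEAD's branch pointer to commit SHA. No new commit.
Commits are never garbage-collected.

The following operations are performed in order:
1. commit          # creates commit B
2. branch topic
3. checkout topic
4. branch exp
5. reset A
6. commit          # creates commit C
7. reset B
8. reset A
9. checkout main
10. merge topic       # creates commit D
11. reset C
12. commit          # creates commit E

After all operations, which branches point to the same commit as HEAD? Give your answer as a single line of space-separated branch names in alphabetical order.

Answer: main

Derivation:
After op 1 (commit): HEAD=main@B [main=B]
After op 2 (branch): HEAD=main@B [main=B topic=B]
After op 3 (checkout): HEAD=topic@B [main=B topic=B]
After op 4 (branch): HEAD=topic@B [exp=B main=B topic=B]
After op 5 (reset): HEAD=topic@A [exp=B main=B topic=A]
After op 6 (commit): HEAD=topic@C [exp=B main=B topic=C]
After op 7 (reset): HEAD=topic@B [exp=B main=B topic=B]
After op 8 (reset): HEAD=topic@A [exp=B main=B topic=A]
After op 9 (checkout): HEAD=main@B [exp=B main=B topic=A]
After op 10 (merge): HEAD=main@D [exp=B main=D topic=A]
After op 11 (reset): HEAD=main@C [exp=B main=C topic=A]
After op 12 (commit): HEAD=main@E [exp=B main=E topic=A]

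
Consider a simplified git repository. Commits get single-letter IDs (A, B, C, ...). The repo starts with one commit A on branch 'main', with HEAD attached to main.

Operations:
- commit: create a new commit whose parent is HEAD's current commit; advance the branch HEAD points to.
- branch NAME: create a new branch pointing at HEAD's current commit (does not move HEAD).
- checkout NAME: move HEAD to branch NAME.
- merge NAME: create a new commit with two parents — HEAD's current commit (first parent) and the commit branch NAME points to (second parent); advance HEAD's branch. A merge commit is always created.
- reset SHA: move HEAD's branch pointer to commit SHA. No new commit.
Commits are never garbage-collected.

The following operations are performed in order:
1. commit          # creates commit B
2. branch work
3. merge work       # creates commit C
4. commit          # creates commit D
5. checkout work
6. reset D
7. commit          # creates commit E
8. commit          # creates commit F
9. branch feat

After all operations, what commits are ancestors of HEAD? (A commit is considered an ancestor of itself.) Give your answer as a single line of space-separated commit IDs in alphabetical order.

After op 1 (commit): HEAD=main@B [main=B]
After op 2 (branch): HEAD=main@B [main=B work=B]
After op 3 (merge): HEAD=main@C [main=C work=B]
After op 4 (commit): HEAD=main@D [main=D work=B]
After op 5 (checkout): HEAD=work@B [main=D work=B]
After op 6 (reset): HEAD=work@D [main=D work=D]
After op 7 (commit): HEAD=work@E [main=D work=E]
After op 8 (commit): HEAD=work@F [main=D work=F]
After op 9 (branch): HEAD=work@F [feat=F main=D work=F]

Answer: A B C D E F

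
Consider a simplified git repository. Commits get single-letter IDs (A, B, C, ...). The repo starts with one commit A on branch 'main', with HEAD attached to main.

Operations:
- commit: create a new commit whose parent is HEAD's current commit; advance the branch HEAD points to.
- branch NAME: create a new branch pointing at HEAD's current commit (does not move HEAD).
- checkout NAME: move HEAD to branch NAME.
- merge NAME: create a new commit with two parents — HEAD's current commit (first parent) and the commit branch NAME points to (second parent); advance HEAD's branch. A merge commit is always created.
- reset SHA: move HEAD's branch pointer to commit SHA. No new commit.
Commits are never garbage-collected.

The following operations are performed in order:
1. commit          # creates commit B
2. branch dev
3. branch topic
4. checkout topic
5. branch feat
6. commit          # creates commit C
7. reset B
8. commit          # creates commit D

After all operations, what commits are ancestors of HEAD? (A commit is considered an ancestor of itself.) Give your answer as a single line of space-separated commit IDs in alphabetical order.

After op 1 (commit): HEAD=main@B [main=B]
After op 2 (branch): HEAD=main@B [dev=B main=B]
After op 3 (branch): HEAD=main@B [dev=B main=B topic=B]
After op 4 (checkout): HEAD=topic@B [dev=B main=B topic=B]
After op 5 (branch): HEAD=topic@B [dev=B feat=B main=B topic=B]
After op 6 (commit): HEAD=topic@C [dev=B feat=B main=B topic=C]
After op 7 (reset): HEAD=topic@B [dev=B feat=B main=B topic=B]
After op 8 (commit): HEAD=topic@D [dev=B feat=B main=B topic=D]

Answer: A B D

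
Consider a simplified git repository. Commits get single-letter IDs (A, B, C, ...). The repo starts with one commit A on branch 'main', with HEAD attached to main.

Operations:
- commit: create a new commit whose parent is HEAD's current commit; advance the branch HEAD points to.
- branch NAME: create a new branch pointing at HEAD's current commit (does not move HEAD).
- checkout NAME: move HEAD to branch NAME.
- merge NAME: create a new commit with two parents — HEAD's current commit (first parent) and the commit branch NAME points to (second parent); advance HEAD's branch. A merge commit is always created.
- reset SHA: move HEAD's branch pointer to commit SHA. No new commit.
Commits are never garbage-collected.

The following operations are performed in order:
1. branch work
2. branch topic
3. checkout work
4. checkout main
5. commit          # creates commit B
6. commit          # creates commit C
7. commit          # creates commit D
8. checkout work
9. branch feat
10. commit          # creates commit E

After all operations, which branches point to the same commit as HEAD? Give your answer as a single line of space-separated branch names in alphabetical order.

After op 1 (branch): HEAD=main@A [main=A work=A]
After op 2 (branch): HEAD=main@A [main=A topic=A work=A]
After op 3 (checkout): HEAD=work@A [main=A topic=A work=A]
After op 4 (checkout): HEAD=main@A [main=A topic=A work=A]
After op 5 (commit): HEAD=main@B [main=B topic=A work=A]
After op 6 (commit): HEAD=main@C [main=C topic=A work=A]
After op 7 (commit): HEAD=main@D [main=D topic=A work=A]
After op 8 (checkout): HEAD=work@A [main=D topic=A work=A]
After op 9 (branch): HEAD=work@A [feat=A main=D topic=A work=A]
After op 10 (commit): HEAD=work@E [feat=A main=D topic=A work=E]

Answer: work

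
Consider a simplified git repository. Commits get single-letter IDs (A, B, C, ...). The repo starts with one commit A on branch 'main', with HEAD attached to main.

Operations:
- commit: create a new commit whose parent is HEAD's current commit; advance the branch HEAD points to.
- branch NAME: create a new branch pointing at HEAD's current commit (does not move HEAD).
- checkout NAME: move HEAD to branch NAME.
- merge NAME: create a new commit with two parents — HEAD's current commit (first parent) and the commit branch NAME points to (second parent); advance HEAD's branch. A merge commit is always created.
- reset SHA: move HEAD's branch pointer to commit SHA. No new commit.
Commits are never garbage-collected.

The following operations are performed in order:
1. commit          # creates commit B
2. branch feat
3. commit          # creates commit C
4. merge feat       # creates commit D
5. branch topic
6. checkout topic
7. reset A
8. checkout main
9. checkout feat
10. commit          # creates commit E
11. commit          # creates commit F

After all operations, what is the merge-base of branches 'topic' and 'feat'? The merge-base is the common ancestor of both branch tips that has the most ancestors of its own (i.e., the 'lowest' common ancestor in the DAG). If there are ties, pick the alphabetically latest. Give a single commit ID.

After op 1 (commit): HEAD=main@B [main=B]
After op 2 (branch): HEAD=main@B [feat=B main=B]
After op 3 (commit): HEAD=main@C [feat=B main=C]
After op 4 (merge): HEAD=main@D [feat=B main=D]
After op 5 (branch): HEAD=main@D [feat=B main=D topic=D]
After op 6 (checkout): HEAD=topic@D [feat=B main=D topic=D]
After op 7 (reset): HEAD=topic@A [feat=B main=D topic=A]
After op 8 (checkout): HEAD=main@D [feat=B main=D topic=A]
After op 9 (checkout): HEAD=feat@B [feat=B main=D topic=A]
After op 10 (commit): HEAD=feat@E [feat=E main=D topic=A]
After op 11 (commit): HEAD=feat@F [feat=F main=D topic=A]
ancestors(topic=A): ['A']
ancestors(feat=F): ['A', 'B', 'E', 'F']
common: ['A']

Answer: A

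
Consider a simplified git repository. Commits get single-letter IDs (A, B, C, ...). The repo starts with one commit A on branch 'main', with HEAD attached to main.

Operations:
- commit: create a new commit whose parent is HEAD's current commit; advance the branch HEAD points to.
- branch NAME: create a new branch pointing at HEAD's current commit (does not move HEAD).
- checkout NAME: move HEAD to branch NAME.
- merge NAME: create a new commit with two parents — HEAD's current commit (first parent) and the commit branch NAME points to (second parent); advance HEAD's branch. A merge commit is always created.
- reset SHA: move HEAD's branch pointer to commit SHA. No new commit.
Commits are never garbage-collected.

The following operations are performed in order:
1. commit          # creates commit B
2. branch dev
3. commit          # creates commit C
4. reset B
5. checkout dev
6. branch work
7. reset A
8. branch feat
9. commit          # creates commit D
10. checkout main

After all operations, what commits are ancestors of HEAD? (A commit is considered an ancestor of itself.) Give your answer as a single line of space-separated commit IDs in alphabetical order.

After op 1 (commit): HEAD=main@B [main=B]
After op 2 (branch): HEAD=main@B [dev=B main=B]
After op 3 (commit): HEAD=main@C [dev=B main=C]
After op 4 (reset): HEAD=main@B [dev=B main=B]
After op 5 (checkout): HEAD=dev@B [dev=B main=B]
After op 6 (branch): HEAD=dev@B [dev=B main=B work=B]
After op 7 (reset): HEAD=dev@A [dev=A main=B work=B]
After op 8 (branch): HEAD=dev@A [dev=A feat=A main=B work=B]
After op 9 (commit): HEAD=dev@D [dev=D feat=A main=B work=B]
After op 10 (checkout): HEAD=main@B [dev=D feat=A main=B work=B]

Answer: A B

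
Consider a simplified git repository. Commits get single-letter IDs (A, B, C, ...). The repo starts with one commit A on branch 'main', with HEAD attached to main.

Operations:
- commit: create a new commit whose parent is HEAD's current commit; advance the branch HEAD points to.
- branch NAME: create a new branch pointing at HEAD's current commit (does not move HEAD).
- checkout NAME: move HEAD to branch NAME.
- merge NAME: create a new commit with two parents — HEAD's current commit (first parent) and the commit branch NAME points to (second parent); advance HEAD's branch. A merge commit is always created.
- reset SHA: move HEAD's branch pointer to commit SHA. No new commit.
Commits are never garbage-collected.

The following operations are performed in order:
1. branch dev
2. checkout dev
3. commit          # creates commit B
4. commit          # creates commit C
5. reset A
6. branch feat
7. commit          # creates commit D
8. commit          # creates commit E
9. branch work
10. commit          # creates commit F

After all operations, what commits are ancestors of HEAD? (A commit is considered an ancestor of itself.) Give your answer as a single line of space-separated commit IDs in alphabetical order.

Answer: A D E F

Derivation:
After op 1 (branch): HEAD=main@A [dev=A main=A]
After op 2 (checkout): HEAD=dev@A [dev=A main=A]
After op 3 (commit): HEAD=dev@B [dev=B main=A]
After op 4 (commit): HEAD=dev@C [dev=C main=A]
After op 5 (reset): HEAD=dev@A [dev=A main=A]
After op 6 (branch): HEAD=dev@A [dev=A feat=A main=A]
After op 7 (commit): HEAD=dev@D [dev=D feat=A main=A]
After op 8 (commit): HEAD=dev@E [dev=E feat=A main=A]
After op 9 (branch): HEAD=dev@E [dev=E feat=A main=A work=E]
After op 10 (commit): HEAD=dev@F [dev=F feat=A main=A work=E]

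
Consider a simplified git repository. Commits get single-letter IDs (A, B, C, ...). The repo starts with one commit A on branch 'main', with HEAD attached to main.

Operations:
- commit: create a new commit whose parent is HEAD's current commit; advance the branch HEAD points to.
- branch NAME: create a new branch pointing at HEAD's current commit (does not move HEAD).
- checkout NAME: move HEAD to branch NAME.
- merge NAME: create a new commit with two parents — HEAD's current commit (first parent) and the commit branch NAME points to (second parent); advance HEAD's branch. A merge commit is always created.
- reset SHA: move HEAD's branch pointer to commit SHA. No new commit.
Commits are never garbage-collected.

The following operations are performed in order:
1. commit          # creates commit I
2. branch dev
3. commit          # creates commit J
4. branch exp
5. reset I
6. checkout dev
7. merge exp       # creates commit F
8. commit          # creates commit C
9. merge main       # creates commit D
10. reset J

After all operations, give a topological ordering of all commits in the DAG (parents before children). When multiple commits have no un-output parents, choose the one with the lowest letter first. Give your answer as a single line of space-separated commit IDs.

Answer: A I J F C D

Derivation:
After op 1 (commit): HEAD=main@I [main=I]
After op 2 (branch): HEAD=main@I [dev=I main=I]
After op 3 (commit): HEAD=main@J [dev=I main=J]
After op 4 (branch): HEAD=main@J [dev=I exp=J main=J]
After op 5 (reset): HEAD=main@I [dev=I exp=J main=I]
After op 6 (checkout): HEAD=dev@I [dev=I exp=J main=I]
After op 7 (merge): HEAD=dev@F [dev=F exp=J main=I]
After op 8 (commit): HEAD=dev@C [dev=C exp=J main=I]
After op 9 (merge): HEAD=dev@D [dev=D exp=J main=I]
After op 10 (reset): HEAD=dev@J [dev=J exp=J main=I]
commit A: parents=[]
commit C: parents=['F']
commit D: parents=['C', 'I']
commit F: parents=['I', 'J']
commit I: parents=['A']
commit J: parents=['I']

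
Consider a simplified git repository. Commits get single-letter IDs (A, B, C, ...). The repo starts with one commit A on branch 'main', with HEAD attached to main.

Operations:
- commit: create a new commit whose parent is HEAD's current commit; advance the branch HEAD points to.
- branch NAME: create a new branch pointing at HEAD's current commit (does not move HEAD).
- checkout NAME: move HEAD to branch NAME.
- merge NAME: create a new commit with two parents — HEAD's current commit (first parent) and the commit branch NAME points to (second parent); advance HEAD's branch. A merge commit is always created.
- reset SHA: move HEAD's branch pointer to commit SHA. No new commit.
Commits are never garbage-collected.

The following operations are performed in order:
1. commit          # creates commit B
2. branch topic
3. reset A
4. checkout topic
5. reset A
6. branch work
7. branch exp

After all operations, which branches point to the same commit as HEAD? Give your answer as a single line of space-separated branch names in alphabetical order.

Answer: exp main topic work

Derivation:
After op 1 (commit): HEAD=main@B [main=B]
After op 2 (branch): HEAD=main@B [main=B topic=B]
After op 3 (reset): HEAD=main@A [main=A topic=B]
After op 4 (checkout): HEAD=topic@B [main=A topic=B]
After op 5 (reset): HEAD=topic@A [main=A topic=A]
After op 6 (branch): HEAD=topic@A [main=A topic=A work=A]
After op 7 (branch): HEAD=topic@A [exp=A main=A topic=A work=A]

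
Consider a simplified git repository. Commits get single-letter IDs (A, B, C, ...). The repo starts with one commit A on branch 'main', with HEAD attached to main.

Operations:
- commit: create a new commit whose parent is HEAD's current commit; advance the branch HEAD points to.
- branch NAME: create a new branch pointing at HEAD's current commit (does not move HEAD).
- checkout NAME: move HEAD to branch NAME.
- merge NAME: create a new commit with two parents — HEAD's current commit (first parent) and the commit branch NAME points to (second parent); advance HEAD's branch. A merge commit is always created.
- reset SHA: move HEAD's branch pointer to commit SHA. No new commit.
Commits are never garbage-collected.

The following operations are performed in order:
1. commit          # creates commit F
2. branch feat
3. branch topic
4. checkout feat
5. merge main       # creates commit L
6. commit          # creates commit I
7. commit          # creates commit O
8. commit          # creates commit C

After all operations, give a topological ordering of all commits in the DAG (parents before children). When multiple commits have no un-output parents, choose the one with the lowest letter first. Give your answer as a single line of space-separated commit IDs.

Answer: A F L I O C

Derivation:
After op 1 (commit): HEAD=main@F [main=F]
After op 2 (branch): HEAD=main@F [feat=F main=F]
After op 3 (branch): HEAD=main@F [feat=F main=F topic=F]
After op 4 (checkout): HEAD=feat@F [feat=F main=F topic=F]
After op 5 (merge): HEAD=feat@L [feat=L main=F topic=F]
After op 6 (commit): HEAD=feat@I [feat=I main=F topic=F]
After op 7 (commit): HEAD=feat@O [feat=O main=F topic=F]
After op 8 (commit): HEAD=feat@C [feat=C main=F topic=F]
commit A: parents=[]
commit C: parents=['O']
commit F: parents=['A']
commit I: parents=['L']
commit L: parents=['F', 'F']
commit O: parents=['I']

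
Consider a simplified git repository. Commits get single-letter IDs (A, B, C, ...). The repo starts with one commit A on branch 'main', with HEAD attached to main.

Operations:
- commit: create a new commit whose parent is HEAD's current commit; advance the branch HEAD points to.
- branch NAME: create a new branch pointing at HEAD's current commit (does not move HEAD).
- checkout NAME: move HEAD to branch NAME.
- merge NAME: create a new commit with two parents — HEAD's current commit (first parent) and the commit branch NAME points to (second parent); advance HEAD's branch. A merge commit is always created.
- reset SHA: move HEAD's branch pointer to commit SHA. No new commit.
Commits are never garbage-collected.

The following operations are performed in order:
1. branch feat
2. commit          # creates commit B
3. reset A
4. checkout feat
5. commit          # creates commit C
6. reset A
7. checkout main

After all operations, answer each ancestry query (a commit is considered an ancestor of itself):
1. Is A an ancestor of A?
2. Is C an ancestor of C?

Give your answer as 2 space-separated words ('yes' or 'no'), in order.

After op 1 (branch): HEAD=main@A [feat=A main=A]
After op 2 (commit): HEAD=main@B [feat=A main=B]
After op 3 (reset): HEAD=main@A [feat=A main=A]
After op 4 (checkout): HEAD=feat@A [feat=A main=A]
After op 5 (commit): HEAD=feat@C [feat=C main=A]
After op 6 (reset): HEAD=feat@A [feat=A main=A]
After op 7 (checkout): HEAD=main@A [feat=A main=A]
ancestors(A) = {A}; A in? yes
ancestors(C) = {A,C}; C in? yes

Answer: yes yes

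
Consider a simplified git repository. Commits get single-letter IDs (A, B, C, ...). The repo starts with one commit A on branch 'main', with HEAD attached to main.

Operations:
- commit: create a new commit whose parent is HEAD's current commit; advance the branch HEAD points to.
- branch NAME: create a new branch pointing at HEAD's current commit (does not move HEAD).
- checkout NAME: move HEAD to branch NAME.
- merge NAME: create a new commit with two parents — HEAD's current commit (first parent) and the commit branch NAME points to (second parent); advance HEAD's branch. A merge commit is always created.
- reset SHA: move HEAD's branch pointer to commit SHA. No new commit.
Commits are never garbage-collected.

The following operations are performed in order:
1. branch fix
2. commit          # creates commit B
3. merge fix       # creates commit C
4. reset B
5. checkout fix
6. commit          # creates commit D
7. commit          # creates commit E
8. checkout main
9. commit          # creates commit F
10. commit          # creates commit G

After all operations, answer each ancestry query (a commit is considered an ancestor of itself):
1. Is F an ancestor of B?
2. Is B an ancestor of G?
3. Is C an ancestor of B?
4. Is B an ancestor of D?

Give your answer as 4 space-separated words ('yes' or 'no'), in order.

After op 1 (branch): HEAD=main@A [fix=A main=A]
After op 2 (commit): HEAD=main@B [fix=A main=B]
After op 3 (merge): HEAD=main@C [fix=A main=C]
After op 4 (reset): HEAD=main@B [fix=A main=B]
After op 5 (checkout): HEAD=fix@A [fix=A main=B]
After op 6 (commit): HEAD=fix@D [fix=D main=B]
After op 7 (commit): HEAD=fix@E [fix=E main=B]
After op 8 (checkout): HEAD=main@B [fix=E main=B]
After op 9 (commit): HEAD=main@F [fix=E main=F]
After op 10 (commit): HEAD=main@G [fix=E main=G]
ancestors(B) = {A,B}; F in? no
ancestors(G) = {A,B,F,G}; B in? yes
ancestors(B) = {A,B}; C in? no
ancestors(D) = {A,D}; B in? no

Answer: no yes no no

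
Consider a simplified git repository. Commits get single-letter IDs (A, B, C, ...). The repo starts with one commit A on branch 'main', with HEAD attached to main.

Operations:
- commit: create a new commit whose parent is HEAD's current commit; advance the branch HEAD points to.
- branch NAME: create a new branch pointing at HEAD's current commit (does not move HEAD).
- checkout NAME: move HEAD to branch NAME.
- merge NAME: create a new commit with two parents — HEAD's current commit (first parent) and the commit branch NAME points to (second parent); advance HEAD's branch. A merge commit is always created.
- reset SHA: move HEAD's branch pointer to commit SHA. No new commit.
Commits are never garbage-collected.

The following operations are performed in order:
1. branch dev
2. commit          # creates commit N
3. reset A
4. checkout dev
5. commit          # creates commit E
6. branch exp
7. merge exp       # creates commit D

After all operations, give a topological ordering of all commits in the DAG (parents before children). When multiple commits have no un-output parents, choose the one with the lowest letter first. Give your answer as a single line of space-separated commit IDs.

After op 1 (branch): HEAD=main@A [dev=A main=A]
After op 2 (commit): HEAD=main@N [dev=A main=N]
After op 3 (reset): HEAD=main@A [dev=A main=A]
After op 4 (checkout): HEAD=dev@A [dev=A main=A]
After op 5 (commit): HEAD=dev@E [dev=E main=A]
After op 6 (branch): HEAD=dev@E [dev=E exp=E main=A]
After op 7 (merge): HEAD=dev@D [dev=D exp=E main=A]
commit A: parents=[]
commit D: parents=['E', 'E']
commit E: parents=['A']
commit N: parents=['A']

Answer: A E D N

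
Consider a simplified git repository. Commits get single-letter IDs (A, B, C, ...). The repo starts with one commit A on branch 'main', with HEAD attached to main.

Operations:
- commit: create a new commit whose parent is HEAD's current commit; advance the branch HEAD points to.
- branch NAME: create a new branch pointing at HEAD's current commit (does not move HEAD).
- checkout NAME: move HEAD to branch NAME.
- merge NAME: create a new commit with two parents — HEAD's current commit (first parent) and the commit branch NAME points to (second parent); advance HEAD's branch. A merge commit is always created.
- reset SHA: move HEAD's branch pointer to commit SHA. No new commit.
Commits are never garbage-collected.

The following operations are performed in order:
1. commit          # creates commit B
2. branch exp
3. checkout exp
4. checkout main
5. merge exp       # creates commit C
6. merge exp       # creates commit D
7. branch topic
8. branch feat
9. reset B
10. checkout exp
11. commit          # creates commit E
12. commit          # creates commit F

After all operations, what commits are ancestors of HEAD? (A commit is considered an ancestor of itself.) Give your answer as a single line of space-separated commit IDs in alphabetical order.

Answer: A B E F

Derivation:
After op 1 (commit): HEAD=main@B [main=B]
After op 2 (branch): HEAD=main@B [exp=B main=B]
After op 3 (checkout): HEAD=exp@B [exp=B main=B]
After op 4 (checkout): HEAD=main@B [exp=B main=B]
After op 5 (merge): HEAD=main@C [exp=B main=C]
After op 6 (merge): HEAD=main@D [exp=B main=D]
After op 7 (branch): HEAD=main@D [exp=B main=D topic=D]
After op 8 (branch): HEAD=main@D [exp=B feat=D main=D topic=D]
After op 9 (reset): HEAD=main@B [exp=B feat=D main=B topic=D]
After op 10 (checkout): HEAD=exp@B [exp=B feat=D main=B topic=D]
After op 11 (commit): HEAD=exp@E [exp=E feat=D main=B topic=D]
After op 12 (commit): HEAD=exp@F [exp=F feat=D main=B topic=D]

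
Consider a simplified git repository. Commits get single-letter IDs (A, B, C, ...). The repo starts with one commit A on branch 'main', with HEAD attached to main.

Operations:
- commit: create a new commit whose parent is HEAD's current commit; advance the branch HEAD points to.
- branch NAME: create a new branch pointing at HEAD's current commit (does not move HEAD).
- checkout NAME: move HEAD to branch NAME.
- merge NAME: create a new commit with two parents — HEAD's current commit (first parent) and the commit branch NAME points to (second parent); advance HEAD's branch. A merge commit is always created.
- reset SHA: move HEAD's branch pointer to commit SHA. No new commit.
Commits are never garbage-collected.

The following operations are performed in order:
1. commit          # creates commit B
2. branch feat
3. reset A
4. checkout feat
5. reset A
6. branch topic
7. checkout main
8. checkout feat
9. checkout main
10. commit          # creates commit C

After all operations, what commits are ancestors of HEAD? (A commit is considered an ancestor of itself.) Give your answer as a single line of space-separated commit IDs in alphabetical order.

After op 1 (commit): HEAD=main@B [main=B]
After op 2 (branch): HEAD=main@B [feat=B main=B]
After op 3 (reset): HEAD=main@A [feat=B main=A]
After op 4 (checkout): HEAD=feat@B [feat=B main=A]
After op 5 (reset): HEAD=feat@A [feat=A main=A]
After op 6 (branch): HEAD=feat@A [feat=A main=A topic=A]
After op 7 (checkout): HEAD=main@A [feat=A main=A topic=A]
After op 8 (checkout): HEAD=feat@A [feat=A main=A topic=A]
After op 9 (checkout): HEAD=main@A [feat=A main=A topic=A]
After op 10 (commit): HEAD=main@C [feat=A main=C topic=A]

Answer: A C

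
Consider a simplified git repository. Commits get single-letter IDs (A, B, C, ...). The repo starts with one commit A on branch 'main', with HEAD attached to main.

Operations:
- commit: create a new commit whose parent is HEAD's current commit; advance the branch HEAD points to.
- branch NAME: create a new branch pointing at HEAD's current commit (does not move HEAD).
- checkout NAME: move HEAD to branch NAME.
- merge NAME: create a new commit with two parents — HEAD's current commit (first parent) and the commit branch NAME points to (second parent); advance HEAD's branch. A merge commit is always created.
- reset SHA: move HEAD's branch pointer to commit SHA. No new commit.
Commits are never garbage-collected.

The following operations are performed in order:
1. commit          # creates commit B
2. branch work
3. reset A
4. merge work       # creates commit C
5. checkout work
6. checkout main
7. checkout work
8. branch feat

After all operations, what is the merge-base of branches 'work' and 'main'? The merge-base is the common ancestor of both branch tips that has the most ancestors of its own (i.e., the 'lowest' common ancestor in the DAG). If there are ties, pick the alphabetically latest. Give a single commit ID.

Answer: B

Derivation:
After op 1 (commit): HEAD=main@B [main=B]
After op 2 (branch): HEAD=main@B [main=B work=B]
After op 3 (reset): HEAD=main@A [main=A work=B]
After op 4 (merge): HEAD=main@C [main=C work=B]
After op 5 (checkout): HEAD=work@B [main=C work=B]
After op 6 (checkout): HEAD=main@C [main=C work=B]
After op 7 (checkout): HEAD=work@B [main=C work=B]
After op 8 (branch): HEAD=work@B [feat=B main=C work=B]
ancestors(work=B): ['A', 'B']
ancestors(main=C): ['A', 'B', 'C']
common: ['A', 'B']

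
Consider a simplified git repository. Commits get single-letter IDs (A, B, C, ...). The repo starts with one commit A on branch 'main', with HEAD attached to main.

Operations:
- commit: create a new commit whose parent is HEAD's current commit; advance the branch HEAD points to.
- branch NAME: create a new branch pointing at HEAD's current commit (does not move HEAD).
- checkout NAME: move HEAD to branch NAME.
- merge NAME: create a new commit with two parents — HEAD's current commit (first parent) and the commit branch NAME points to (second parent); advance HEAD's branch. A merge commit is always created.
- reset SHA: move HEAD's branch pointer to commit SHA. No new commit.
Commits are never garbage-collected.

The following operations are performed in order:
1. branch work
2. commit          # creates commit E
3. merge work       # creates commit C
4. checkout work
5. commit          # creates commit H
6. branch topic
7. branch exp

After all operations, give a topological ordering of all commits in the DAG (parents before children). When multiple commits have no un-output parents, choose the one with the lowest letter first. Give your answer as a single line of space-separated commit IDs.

Answer: A E C H

Derivation:
After op 1 (branch): HEAD=main@A [main=A work=A]
After op 2 (commit): HEAD=main@E [main=E work=A]
After op 3 (merge): HEAD=main@C [main=C work=A]
After op 4 (checkout): HEAD=work@A [main=C work=A]
After op 5 (commit): HEAD=work@H [main=C work=H]
After op 6 (branch): HEAD=work@H [main=C topic=H work=H]
After op 7 (branch): HEAD=work@H [exp=H main=C topic=H work=H]
commit A: parents=[]
commit C: parents=['E', 'A']
commit E: parents=['A']
commit H: parents=['A']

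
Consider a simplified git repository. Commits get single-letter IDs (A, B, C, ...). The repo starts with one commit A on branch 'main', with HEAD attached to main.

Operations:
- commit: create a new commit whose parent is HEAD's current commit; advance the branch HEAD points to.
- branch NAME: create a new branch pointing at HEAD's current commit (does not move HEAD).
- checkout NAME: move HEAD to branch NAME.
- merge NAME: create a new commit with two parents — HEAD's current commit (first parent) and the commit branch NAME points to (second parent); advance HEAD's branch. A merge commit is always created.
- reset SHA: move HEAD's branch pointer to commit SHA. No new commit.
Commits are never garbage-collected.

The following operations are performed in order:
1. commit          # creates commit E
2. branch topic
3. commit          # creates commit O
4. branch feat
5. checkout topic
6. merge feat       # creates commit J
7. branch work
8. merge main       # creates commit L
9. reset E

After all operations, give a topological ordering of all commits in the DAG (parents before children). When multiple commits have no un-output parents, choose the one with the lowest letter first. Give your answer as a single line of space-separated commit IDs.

Answer: A E O J L

Derivation:
After op 1 (commit): HEAD=main@E [main=E]
After op 2 (branch): HEAD=main@E [main=E topic=E]
After op 3 (commit): HEAD=main@O [main=O topic=E]
After op 4 (branch): HEAD=main@O [feat=O main=O topic=E]
After op 5 (checkout): HEAD=topic@E [feat=O main=O topic=E]
After op 6 (merge): HEAD=topic@J [feat=O main=O topic=J]
After op 7 (branch): HEAD=topic@J [feat=O main=O topic=J work=J]
After op 8 (merge): HEAD=topic@L [feat=O main=O topic=L work=J]
After op 9 (reset): HEAD=topic@E [feat=O main=O topic=E work=J]
commit A: parents=[]
commit E: parents=['A']
commit J: parents=['E', 'O']
commit L: parents=['J', 'O']
commit O: parents=['E']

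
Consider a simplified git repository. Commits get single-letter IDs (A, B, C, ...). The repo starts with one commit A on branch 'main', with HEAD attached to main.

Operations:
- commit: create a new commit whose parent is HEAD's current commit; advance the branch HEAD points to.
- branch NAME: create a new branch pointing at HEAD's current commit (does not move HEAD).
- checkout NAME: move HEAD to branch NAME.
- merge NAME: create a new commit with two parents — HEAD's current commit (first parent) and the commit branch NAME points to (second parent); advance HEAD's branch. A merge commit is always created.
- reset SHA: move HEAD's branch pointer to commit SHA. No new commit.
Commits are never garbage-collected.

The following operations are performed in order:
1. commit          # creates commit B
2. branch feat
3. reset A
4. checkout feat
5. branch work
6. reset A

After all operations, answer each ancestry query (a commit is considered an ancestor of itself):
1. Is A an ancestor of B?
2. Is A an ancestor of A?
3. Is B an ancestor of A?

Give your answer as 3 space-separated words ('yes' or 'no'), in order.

Answer: yes yes no

Derivation:
After op 1 (commit): HEAD=main@B [main=B]
After op 2 (branch): HEAD=main@B [feat=B main=B]
After op 3 (reset): HEAD=main@A [feat=B main=A]
After op 4 (checkout): HEAD=feat@B [feat=B main=A]
After op 5 (branch): HEAD=feat@B [feat=B main=A work=B]
After op 6 (reset): HEAD=feat@A [feat=A main=A work=B]
ancestors(B) = {A,B}; A in? yes
ancestors(A) = {A}; A in? yes
ancestors(A) = {A}; B in? no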